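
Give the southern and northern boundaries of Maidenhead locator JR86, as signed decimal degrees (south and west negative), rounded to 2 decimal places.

86.00, 87.00

Field J=9, R=17: +9·20° lon, +17·10° lat → SW at lon 0°, lat 80°.
Square 8, 6: +8·2° lon, +6·1° lat → SW at lon 16°, lat 86°.
Cell spans 2° lon × 1° lat.
south 86.00, north 87.00.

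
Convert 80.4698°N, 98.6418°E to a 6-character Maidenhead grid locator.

Add 180° to longitude and 90° to latitude: 278.6418, 170.4698.
Field (20°×10°, letters A–R): 278.6418/20 → 13 → N, 170.4698/10 → 17 → R; chars NR.
Square (2°×1°, digits 0–9): 18.6418/2 → 9, 0.4698/1 → 0; chars 90.
Subsquare (5′×2.5′, letters a–x): 0.6418/0.0833333 → 7 → h, 0.4698/0.0416667 → 11 → l; chars hl.

NR90hl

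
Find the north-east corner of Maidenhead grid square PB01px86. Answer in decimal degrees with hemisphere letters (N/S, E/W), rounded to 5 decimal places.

78.01250° S, 121.32500° E

Field P=15, B=1: +15·20° lon, +1·10° lat → SW at lon 120°, lat -80°.
Square 0, 1: +0·2° lon, +1·1° lat → SW at lon 120°, lat -79°.
Subsquare p=15, x=23: +15·0.0833333° lon, +23·0.0416667° lat → SW at lon 121.25°, lat -78.0417°.
Extended square 8, 6: +8·0.00833333° lon, +6·0.00416667° lat → SW at lon 121.317°, lat -78.0167°.
Cell spans 0.00833333° lon × 0.00416667° lat. NE corner is SW corner plus one full cell.
latitude 78.01250° S, longitude 121.32500° E.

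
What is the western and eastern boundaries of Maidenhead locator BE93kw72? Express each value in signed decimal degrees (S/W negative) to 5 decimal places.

Field B=1, E=4: +1·20° lon, +4·10° lat → SW at lon -160°, lat -50°.
Square 9, 3: +9·2° lon, +3·1° lat → SW at lon -142°, lat -47°.
Subsquare k=10, w=22: +10·0.0833333° lon, +22·0.0416667° lat → SW at lon -141.167°, lat -46.0833°.
Extended square 7, 2: +7·0.00833333° lon, +2·0.00416667° lat → SW at lon -141.108°, lat -46.075°.
Cell spans 0.00833333° lon × 0.00416667° lat.
west -141.10833, east -141.10000.

-141.10833, -141.10000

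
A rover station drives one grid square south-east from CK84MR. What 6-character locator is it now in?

CK84nq

Longitude subsquare m = 12; +1 → 13 = n.
Latitude subsquare r = 17; −1 → 16 = q.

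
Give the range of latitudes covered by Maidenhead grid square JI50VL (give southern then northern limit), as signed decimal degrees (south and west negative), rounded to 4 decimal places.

-9.5417, -9.5000

Field J=9, I=8: +9·20° lon, +8·10° lat → SW at lon 0°, lat -10°.
Square 5, 0: +5·2° lon, +0·1° lat → SW at lon 10°, lat -10°.
Subsquare v=21, l=11: +21·0.0833333° lon, +11·0.0416667° lat → SW at lon 11.75°, lat -9.54167°.
Cell spans 0.0833333° lon × 0.0416667° lat.
south -9.5417, north -9.5000.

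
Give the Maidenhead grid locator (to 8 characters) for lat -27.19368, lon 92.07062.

NG62at83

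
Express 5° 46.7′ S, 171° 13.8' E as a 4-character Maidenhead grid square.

RI54

Add 180° to longitude and 90° to latitude: 351.23, 84.22.
Field (20°×10°, letters A–R): lon ⌊351.23/20⌋ = 17 → R; lat ⌊84.22/10⌋ = 8 → I.
Square (2°×1°, digits 0–9): lon ⌊11.23/2⌋ = 5; lat ⌊4.22/1⌋ = 4.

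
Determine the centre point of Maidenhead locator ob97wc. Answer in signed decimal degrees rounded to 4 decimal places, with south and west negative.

Field O=14, B=1: +14·20° lon, +1·10° lat → SW at lon 100°, lat -80°.
Square 9, 7: +9·2° lon, +7·1° lat → SW at lon 118°, lat -73°.
Subsquare w=22, c=2: +22·0.0833333° lon, +2·0.0416667° lat → SW at lon 119.833°, lat -72.9167°.
Cell spans 0.0833333° lon × 0.0416667° lat. Centre is SW corner plus half of each.
latitude -72.8958, longitude 119.8750.

-72.8958, 119.8750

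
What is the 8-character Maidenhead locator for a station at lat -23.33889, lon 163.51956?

RG16sp28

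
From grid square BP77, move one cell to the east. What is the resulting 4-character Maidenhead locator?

BP87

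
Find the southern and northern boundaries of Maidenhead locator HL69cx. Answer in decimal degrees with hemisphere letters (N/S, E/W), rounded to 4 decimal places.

29.9583° N, 30.0000° N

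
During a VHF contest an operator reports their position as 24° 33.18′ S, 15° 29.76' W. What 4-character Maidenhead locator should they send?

IG25

Offset from 180°W / 90°S: lon 164.50°, lat 65.45°.
Field (20°×10°, letters A–R): 164.50/20 → 8 → I, 65.45/10 → 6 → G; chars IG.
Square (2°×1°, digits 0–9): 4.50/2 → 2, 5.45/1 → 5; chars 25.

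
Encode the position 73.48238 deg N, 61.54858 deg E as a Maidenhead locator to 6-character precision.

Shift to the Maidenhead origin (180°W, 90°S): lon 241.5486, lat 163.4824.
Field: 241.5486/20 → 12 → M, 163.4824/10 → 16 → Q; chars MQ.
Square: 1.5486/2 → 0, 3.4824/1 → 3; chars 03.
Subsquare: 1.5486/0.0833333 → 18 → s, 0.4824/0.0416667 → 11 → l; chars sl.

MQ03sl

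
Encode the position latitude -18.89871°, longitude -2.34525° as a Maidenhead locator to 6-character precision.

Shift to the Maidenhead origin (180°W, 90°S): lon 177.6548, lat 71.1013.
Field: lon ⌊177.6548/20⌋ = 8 → I; lat ⌊71.1013/10⌋ = 7 → H.
Square: lon ⌊17.6548/2⌋ = 8; lat ⌊1.1013/1⌋ = 1.
Subsquare: lon ⌊1.6548/0.0833333⌋ = 19 → t; lat ⌊0.1013/0.0416667⌋ = 2 → c.

IH81tc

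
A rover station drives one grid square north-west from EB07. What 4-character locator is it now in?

DB98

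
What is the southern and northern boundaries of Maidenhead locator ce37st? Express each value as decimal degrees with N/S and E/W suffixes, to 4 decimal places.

Field C=2, E=4: +2·20° lon, +4·10° lat → SW at lon -140°, lat -50°.
Square 3, 7: +3·2° lon, +7·1° lat → SW at lon -134°, lat -43°.
Subsquare s=18, t=19: +18·0.0833333° lon, +19·0.0416667° lat → SW at lon -132.5°, lat -42.2083°.
Cell spans 0.0833333° lon × 0.0416667° lat.
south 42.2083° S, north 42.1667° S.

42.2083° S, 42.1667° S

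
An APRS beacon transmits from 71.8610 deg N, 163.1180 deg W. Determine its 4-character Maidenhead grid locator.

Offset from 180°W / 90°S: lon 16.88°, lat 161.86°.
Field: lon ⌊16.88/20⌋ = 0 → A; lat ⌊161.86/10⌋ = 16 → Q.
Square: lon ⌊16.88/2⌋ = 8; lat ⌊1.86/1⌋ = 1.

AQ81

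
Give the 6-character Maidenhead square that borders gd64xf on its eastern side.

GD74af

Longitude subsquare x = 23; +1 → 24, wraps to 0 = a, carry into square.
Longitude square 6; +1 → 7.
The latitude characters are unchanged.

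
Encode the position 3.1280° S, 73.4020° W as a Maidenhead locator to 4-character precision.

FI36

Add 180° to longitude and 90° to latitude: 106.60, 86.87.
Field: 106.60/20 → 5 → F, 86.87/10 → 8 → I; chars FI.
Square: 6.60/2 → 3, 6.87/1 → 6; chars 36.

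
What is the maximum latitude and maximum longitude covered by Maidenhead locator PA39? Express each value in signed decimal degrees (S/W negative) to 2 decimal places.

Field P=15, A=0: +15·20° lon, +0·10° lat → SW at lon 120°, lat -90°.
Square 3, 9: +3·2° lon, +9·1° lat → SW at lon 126°, lat -81°.
Cell spans 2° lon × 1° lat. NE corner is SW corner plus one full cell.
latitude -80.00, longitude 128.00.

-80.00, 128.00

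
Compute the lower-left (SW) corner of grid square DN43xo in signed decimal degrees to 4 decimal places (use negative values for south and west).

43.5833, -110.0833

Field D=3, N=13: +3·20° lon, +13·10° lat → SW at lon -120°, lat 40°.
Square 4, 3: +4·2° lon, +3·1° lat → SW at lon -112°, lat 43°.
Subsquare x=23, o=14: +23·0.0833333° lon, +14·0.0416667° lat → SW at lon -110.083°, lat 43.5833°.
latitude 43.5833, longitude -110.0833.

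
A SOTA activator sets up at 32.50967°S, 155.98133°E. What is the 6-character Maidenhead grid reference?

Add 180° to longitude and 90° to latitude: 335.9813, 57.4903.
Field: lon ⌊335.9813/20⌋ = 16 → Q; lat ⌊57.4903/10⌋ = 5 → F.
Square: lon ⌊15.9813/2⌋ = 7; lat ⌊7.4903/1⌋ = 7.
Subsquare: lon ⌊1.9813/0.0833333⌋ = 23 → x; lat ⌊0.4903/0.0416667⌋ = 11 → l.

QF77xl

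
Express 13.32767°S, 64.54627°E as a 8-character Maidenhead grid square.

MH26gq51

Add 180° to longitude and 90° to latitude: 244.54627, 76.67233.
Field (20°×10°, letters A–R): 244.54627/20 → 12 → M, 76.67233/10 → 7 → H; chars MH.
Square (2°×1°, digits 0–9): 4.54627/2 → 2, 6.67233/1 → 6; chars 26.
Subsquare (5′×2.5′, letters a–x): 0.54627/0.0833333 → 6 → g, 0.67233/0.0416667 → 16 → q; chars gq.
Extended square (30″×15″, digits 0–9): 0.04627/0.00833333 → 5, 0.00566/0.00416667 → 1; chars 51.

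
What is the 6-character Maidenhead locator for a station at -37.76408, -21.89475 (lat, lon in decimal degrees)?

HF92bf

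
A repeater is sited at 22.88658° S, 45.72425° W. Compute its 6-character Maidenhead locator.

GG77dc

Add 180° to longitude and 90° to latitude: 134.2758, 67.1134.
Field (20°×10°, letters A–R): 134.2758/20 → 6 → G, 67.1134/10 → 6 → G; chars GG.
Square (2°×1°, digits 0–9): 14.2758/2 → 7, 7.1134/1 → 7; chars 77.
Subsquare (5′×2.5′, letters a–x): 0.2758/0.0833333 → 3 → d, 0.1134/0.0416667 → 2 → c; chars dc.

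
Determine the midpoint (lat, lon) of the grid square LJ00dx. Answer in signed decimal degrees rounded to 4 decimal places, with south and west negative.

0.9792, 40.2917

Field L=11, J=9: +11·20° lon, +9·10° lat → SW at lon 40°, lat 0°.
Square 0, 0: +0·2° lon, +0·1° lat → SW at lon 40°, lat 0°.
Subsquare d=3, x=23: +3·0.0833333° lon, +23·0.0416667° lat → SW at lon 40.25°, lat 0.958333°.
Cell spans 0.0833333° lon × 0.0416667° lat. Centre is SW corner plus half of each.
latitude 0.9792, longitude 40.2917.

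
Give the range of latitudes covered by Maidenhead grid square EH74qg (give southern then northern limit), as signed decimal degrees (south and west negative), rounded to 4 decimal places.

Field E=4, H=7: +4·20° lon, +7·10° lat → SW at lon -100°, lat -20°.
Square 7, 4: +7·2° lon, +4·1° lat → SW at lon -86°, lat -16°.
Subsquare q=16, g=6: +16·0.0833333° lon, +6·0.0416667° lat → SW at lon -84.6667°, lat -15.75°.
Cell spans 0.0833333° lon × 0.0416667° lat.
south -15.7500, north -15.7083.

-15.7500, -15.7083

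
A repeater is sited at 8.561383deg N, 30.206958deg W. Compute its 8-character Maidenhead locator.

Add 180° to longitude and 90° to latitude: 149.79304, 98.56138.
Field: lon ⌊149.79304/20⌋ = 7 → H; lat ⌊98.56138/10⌋ = 9 → J.
Square: lon ⌊9.79304/2⌋ = 4; lat ⌊8.56138/1⌋ = 8.
Subsquare: lon ⌊1.79304/0.0833333⌋ = 21 → v; lat ⌊0.56138/0.0416667⌋ = 13 → n.
Extended square: lon ⌊0.04304/0.00833333⌋ = 5; lat ⌊0.01972/0.00416667⌋ = 4.

HJ48vn54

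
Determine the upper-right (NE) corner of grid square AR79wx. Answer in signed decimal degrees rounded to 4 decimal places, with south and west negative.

90.0000, -164.0833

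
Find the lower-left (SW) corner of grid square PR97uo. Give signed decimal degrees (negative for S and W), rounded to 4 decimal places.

Field P=15, R=17: +15·20° lon, +17·10° lat → SW at lon 120°, lat 80°.
Square 9, 7: +9·2° lon, +7·1° lat → SW at lon 138°, lat 87°.
Subsquare u=20, o=14: +20·0.0833333° lon, +14·0.0416667° lat → SW at lon 139.667°, lat 87.5833°.
latitude 87.5833, longitude 139.6667.

87.5833, 139.6667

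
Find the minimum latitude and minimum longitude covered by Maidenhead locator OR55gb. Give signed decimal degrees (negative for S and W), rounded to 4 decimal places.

85.0417, 110.5000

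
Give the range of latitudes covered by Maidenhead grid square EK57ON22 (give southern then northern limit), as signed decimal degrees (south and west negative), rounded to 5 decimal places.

17.55000, 17.55417

Field E=4, K=10: +4·20° lon, +10·10° lat → SW at lon -100°, lat 10°.
Square 5, 7: +5·2° lon, +7·1° lat → SW at lon -90°, lat 17°.
Subsquare o=14, n=13: +14·0.0833333° lon, +13·0.0416667° lat → SW at lon -88.8333°, lat 17.5417°.
Extended square 2, 2: +2·0.00833333° lon, +2·0.00416667° lat → SW at lon -88.8167°, lat 17.55°.
Cell spans 0.00833333° lon × 0.00416667° lat.
south 17.55000, north 17.55417.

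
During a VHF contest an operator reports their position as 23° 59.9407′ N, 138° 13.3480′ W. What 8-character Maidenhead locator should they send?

Add 180° to longitude and 90° to latitude: 41.77753, 113.99901.
Field: lon ⌊41.77753/20⌋ = 2 → C; lat ⌊113.99901/10⌋ = 11 → L.
Square: lon ⌊1.77753/2⌋ = 0; lat ⌊3.99901/1⌋ = 3.
Subsquare: lon ⌊1.77753/0.0833333⌋ = 21 → v; lat ⌊0.99901/0.0416667⌋ = 23 → x.
Extended square: lon ⌊0.02753/0.00833333⌋ = 3; lat ⌊0.04068/0.00416667⌋ = 9.

CL03vx39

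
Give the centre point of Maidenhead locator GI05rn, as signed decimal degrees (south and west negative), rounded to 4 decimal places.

-4.4375, -58.5417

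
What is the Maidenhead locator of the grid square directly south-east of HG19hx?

Longitude subsquare h = 7; +1 → 8 = i.
Latitude subsquare x = 23; −1 → 22 = w.

HG19iw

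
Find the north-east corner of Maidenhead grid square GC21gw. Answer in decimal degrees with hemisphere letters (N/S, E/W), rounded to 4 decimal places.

68.0417° S, 55.4167° W

Field G=6, C=2: +6·20° lon, +2·10° lat → SW at lon -60°, lat -70°.
Square 2, 1: +2·2° lon, +1·1° lat → SW at lon -56°, lat -69°.
Subsquare g=6, w=22: +6·0.0833333° lon, +22·0.0416667° lat → SW at lon -55.5°, lat -68.0833°.
Cell spans 0.0833333° lon × 0.0416667° lat. NE corner is SW corner plus one full cell.
latitude 68.0417° S, longitude 55.4167° W.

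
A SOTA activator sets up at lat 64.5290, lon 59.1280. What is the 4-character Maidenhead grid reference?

LP94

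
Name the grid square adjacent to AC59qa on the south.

Latitude subsquare a = 0; −1 → -1, wraps to 23 = x, carry into square.
Latitude square 9; −1 → 8.
The longitude characters are unchanged.

AC58qx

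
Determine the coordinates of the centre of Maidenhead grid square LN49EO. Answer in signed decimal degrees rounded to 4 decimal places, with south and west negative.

49.6042, 48.3750

Field L=11, N=13: +11·20° lon, +13·10° lat → SW at lon 40°, lat 40°.
Square 4, 9: +4·2° lon, +9·1° lat → SW at lon 48°, lat 49°.
Subsquare e=4, o=14: +4·0.0833333° lon, +14·0.0416667° lat → SW at lon 48.3333°, lat 49.5833°.
Cell spans 0.0833333° lon × 0.0416667° lat. Centre is SW corner plus half of each.
latitude 49.6042, longitude 48.3750.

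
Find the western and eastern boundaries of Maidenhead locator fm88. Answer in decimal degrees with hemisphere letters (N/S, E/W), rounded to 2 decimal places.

64.00° W, 62.00° W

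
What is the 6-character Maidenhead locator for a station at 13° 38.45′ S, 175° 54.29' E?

RH76wi

Add 180° to longitude and 90° to latitude: 355.9048, 76.3592.
Field: 355.9048/20 → 17 → R, 76.3592/10 → 7 → H; chars RH.
Square: 15.9048/2 → 7, 6.3592/1 → 6; chars 76.
Subsquare: 1.9048/0.0833333 → 22 → w, 0.3592/0.0416667 → 8 → i; chars wi.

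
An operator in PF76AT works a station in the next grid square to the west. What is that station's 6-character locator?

PF66xt

Longitude subsquare a = 0; −1 → -1, wraps to 23 = x, carry into square.
Longitude square 7; −1 → 6.
The latitude characters are unchanged.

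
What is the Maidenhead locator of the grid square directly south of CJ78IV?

CJ78iu

Latitude subsquare v = 21; −1 → 20 = u.
The longitude characters are unchanged.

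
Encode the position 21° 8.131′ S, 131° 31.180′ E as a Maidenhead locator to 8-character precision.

Add 180° to longitude and 90° to latitude: 311.51967, 68.86448.
Field: 311.51967/20 → 15 → P, 68.86448/10 → 6 → G; chars PG.
Square: 11.51967/2 → 5, 8.86448/1 → 8; chars 58.
Subsquare: 1.51967/0.0833333 → 18 → s, 0.86448/0.0416667 → 20 → u; chars su.
Extended square: 0.01967/0.00833333 → 2, 0.03115/0.00416667 → 7; chars 27.

PG58su27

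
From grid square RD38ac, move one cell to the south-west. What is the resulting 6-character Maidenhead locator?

RD28xb

Longitude subsquare a = 0; −1 → -1, wraps to 23 = x, carry into square.
Longitude square 3; −1 → 2.
Latitude subsquare c = 2; −1 → 1 = b.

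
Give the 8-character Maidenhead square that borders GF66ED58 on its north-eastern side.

GF66ed69

Longitude extended square 5; +1 → 6.
Latitude extended square 8; +1 → 9.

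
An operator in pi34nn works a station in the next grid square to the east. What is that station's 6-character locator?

Longitude subsquare n = 13; +1 → 14 = o.
The latitude characters are unchanged.

PI34on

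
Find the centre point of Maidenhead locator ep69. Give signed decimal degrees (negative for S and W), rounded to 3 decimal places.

Field E=4, P=15: +4·20° lon, +15·10° lat → SW at lon -100°, lat 60°.
Square 6, 9: +6·2° lon, +9·1° lat → SW at lon -88°, lat 69°.
Cell spans 2° lon × 1° lat. Centre is SW corner plus half of each.
latitude 69.500, longitude -87.000.

69.500, -87.000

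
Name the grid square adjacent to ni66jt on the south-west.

NI66is

Longitude subsquare j = 9; −1 → 8 = i.
Latitude subsquare t = 19; −1 → 18 = s.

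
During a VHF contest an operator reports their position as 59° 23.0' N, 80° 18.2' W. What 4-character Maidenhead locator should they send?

EO99

Shift to the Maidenhead origin (180°W, 90°S): lon 99.70, lat 149.38.
Field: lon ⌊99.70/20⌋ = 4 → E; lat ⌊149.38/10⌋ = 14 → O.
Square: lon ⌊19.70/2⌋ = 9; lat ⌊9.38/1⌋ = 9.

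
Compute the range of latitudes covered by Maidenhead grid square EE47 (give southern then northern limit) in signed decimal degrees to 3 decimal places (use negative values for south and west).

-43.000, -42.000

Field E=4, E=4: +4·20° lon, +4·10° lat → SW at lon -100°, lat -50°.
Square 4, 7: +4·2° lon, +7·1° lat → SW at lon -92°, lat -43°.
Cell spans 2° lon × 1° lat.
south -43.000, north -42.000.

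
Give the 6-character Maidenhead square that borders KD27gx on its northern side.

Latitude subsquare x = 23; +1 → 24, wraps to 0 = a, carry into square.
Latitude square 7; +1 → 8.
The longitude characters are unchanged.

KD28ga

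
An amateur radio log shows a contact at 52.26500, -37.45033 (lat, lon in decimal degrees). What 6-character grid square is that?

HO12gg

Add 180° to longitude and 90° to latitude: 142.5497, 142.2650.
Field: lon ⌊142.5497/20⌋ = 7 → H; lat ⌊142.2650/10⌋ = 14 → O.
Square: lon ⌊2.5497/2⌋ = 1; lat ⌊2.2650/1⌋ = 2.
Subsquare: lon ⌊0.5497/0.0833333⌋ = 6 → g; lat ⌊0.2650/0.0416667⌋ = 6 → g.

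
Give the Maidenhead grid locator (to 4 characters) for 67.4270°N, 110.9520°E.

Add 180° to longitude and 90° to latitude: 290.95, 157.43.
Field: 290.95/20 → 14 → O, 157.43/10 → 15 → P; chars OP.
Square: 10.95/2 → 5, 7.43/1 → 7; chars 57.

OP57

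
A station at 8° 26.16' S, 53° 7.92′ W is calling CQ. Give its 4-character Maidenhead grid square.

GI31

Add 180° to longitude and 90° to latitude: 126.87, 81.56.
Field: 126.87/20 → 6 → G, 81.56/10 → 8 → I; chars GI.
Square: 6.87/2 → 3, 1.56/1 → 1; chars 31.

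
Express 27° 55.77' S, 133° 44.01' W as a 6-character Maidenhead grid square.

CG32db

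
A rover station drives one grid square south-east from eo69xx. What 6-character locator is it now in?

Longitude subsquare x = 23; +1 → 24, wraps to 0 = a, carry into square.
Longitude square 6; +1 → 7.
Latitude subsquare x = 23; −1 → 22 = w.

EO79aw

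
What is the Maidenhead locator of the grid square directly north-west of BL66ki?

BL66jj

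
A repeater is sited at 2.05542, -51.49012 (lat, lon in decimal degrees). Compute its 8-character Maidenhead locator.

GJ42gb13

Shift to the Maidenhead origin (180°W, 90°S): lon 128.50988, lat 92.05542.
Field: 128.50988/20 → 6 → G, 92.05542/10 → 9 → J; chars GJ.
Square: 8.50988/2 → 4, 2.05542/1 → 2; chars 42.
Subsquare: 0.50988/0.0833333 → 6 → g, 0.05542/0.0416667 → 1 → b; chars gb.
Extended square: 0.00988/0.00833333 → 1, 0.01375/0.00416667 → 3; chars 13.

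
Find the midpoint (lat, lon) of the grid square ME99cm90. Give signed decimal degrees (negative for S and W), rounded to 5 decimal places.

Field M=12, E=4: +12·20° lon, +4·10° lat → SW at lon 60°, lat -50°.
Square 9, 9: +9·2° lon, +9·1° lat → SW at lon 78°, lat -41°.
Subsquare c=2, m=12: +2·0.0833333° lon, +12·0.0416667° lat → SW at lon 78.1667°, lat -40.5°.
Extended square 9, 0: +9·0.00833333° lon, +0·0.00416667° lat → SW at lon 78.2417°, lat -40.5°.
Cell spans 0.00833333° lon × 0.00416667° lat. Centre is SW corner plus half of each.
latitude -40.49792, longitude 78.24583.

-40.49792, 78.24583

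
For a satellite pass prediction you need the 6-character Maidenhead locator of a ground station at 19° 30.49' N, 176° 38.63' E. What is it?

Offset from 180°W / 90°S: lon 356.6438°, lat 109.5082°.
Field: 356.6438/20 → 17 → R, 109.5082/10 → 10 → K; chars RK.
Square: 16.6438/2 → 8, 9.5082/1 → 9; chars 89.
Subsquare: 0.6438/0.0833333 → 7 → h, 0.5082/0.0416667 → 12 → m; chars hm.

RK89hm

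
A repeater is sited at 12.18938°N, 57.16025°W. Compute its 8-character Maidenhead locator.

Add 180° to longitude and 90° to latitude: 122.83975, 102.18938.
Field (20°×10°, letters A–R): lon ⌊122.83975/20⌋ = 6 → G; lat ⌊102.18938/10⌋ = 10 → K.
Square (2°×1°, digits 0–9): lon ⌊2.83975/2⌋ = 1; lat ⌊2.18938/1⌋ = 2.
Subsquare (5′×2.5′, letters a–x): lon ⌊0.83975/0.0833333⌋ = 10 → k; lat ⌊0.18938/0.0416667⌋ = 4 → e.
Extended square (30″×15″, digits 0–9): lon ⌊0.00642/0.00833333⌋ = 0; lat ⌊0.02271/0.00416667⌋ = 5.

GK12ke05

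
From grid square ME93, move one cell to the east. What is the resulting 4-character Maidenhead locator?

Longitude square 9; +1 → 10, wraps to 0, carry into field.
Longitude field M = 12; +1 → 13 = N.
The latitude characters are unchanged.

NE03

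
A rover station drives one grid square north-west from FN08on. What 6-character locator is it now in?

FN08no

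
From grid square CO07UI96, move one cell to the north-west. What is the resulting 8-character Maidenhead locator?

CO07ui87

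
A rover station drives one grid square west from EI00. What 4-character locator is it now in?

Longitude square 0; −1 → -1, wraps to 9, carry into field.
Longitude field E = 4; −1 → 3 = D.
The latitude characters are unchanged.

DI90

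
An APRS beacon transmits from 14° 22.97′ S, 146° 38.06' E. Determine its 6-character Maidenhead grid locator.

QH35ho

Add 180° to longitude and 90° to latitude: 326.6343, 75.6172.
Field (20°×10°, letters A–R): 326.6343/20 → 16 → Q, 75.6172/10 → 7 → H; chars QH.
Square (2°×1°, digits 0–9): 6.6343/2 → 3, 5.6172/1 → 5; chars 35.
Subsquare (5′×2.5′, letters a–x): 0.6343/0.0833333 → 7 → h, 0.6172/0.0416667 → 14 → o; chars ho.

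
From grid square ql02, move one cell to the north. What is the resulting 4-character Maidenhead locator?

QL03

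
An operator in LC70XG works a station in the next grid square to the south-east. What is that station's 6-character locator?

LC80af

Longitude subsquare x = 23; +1 → 24, wraps to 0 = a, carry into square.
Longitude square 7; +1 → 8.
Latitude subsquare g = 6; −1 → 5 = f.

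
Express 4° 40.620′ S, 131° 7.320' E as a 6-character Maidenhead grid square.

PI55nh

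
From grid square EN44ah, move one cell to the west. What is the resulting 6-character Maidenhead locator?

Longitude subsquare a = 0; −1 → -1, wraps to 23 = x, carry into square.
Longitude square 4; −1 → 3.
The latitude characters are unchanged.

EN34xh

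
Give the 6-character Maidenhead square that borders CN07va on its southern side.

Latitude subsquare a = 0; −1 → -1, wraps to 23 = x, carry into square.
Latitude square 7; −1 → 6.
The longitude characters are unchanged.

CN06vx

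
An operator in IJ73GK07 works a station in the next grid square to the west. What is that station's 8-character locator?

Longitude extended square 0; −1 → -1, wraps to 9, carry into subsquare.
Longitude subsquare g = 6; −1 → 5 = f.
The latitude characters are unchanged.

IJ73fk97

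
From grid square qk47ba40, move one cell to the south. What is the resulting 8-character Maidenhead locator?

QK46bx49

Latitude extended square 0; −1 → -1, wraps to 9, carry into subsquare.
Latitude subsquare a = 0; −1 → -1, wraps to 23 = x, carry into square.
Latitude square 7; −1 → 6.
The longitude characters are unchanged.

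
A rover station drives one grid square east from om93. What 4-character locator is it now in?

PM03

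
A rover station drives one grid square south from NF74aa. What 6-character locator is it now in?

NF73ax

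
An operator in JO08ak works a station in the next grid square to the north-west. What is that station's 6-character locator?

IO98xl

Longitude subsquare a = 0; −1 → -1, wraps to 23 = x, carry into square.
Longitude square 0; −1 → -1, wraps to 9, carry into field.
Longitude field J = 9; −1 → 8 = I.
Latitude subsquare k = 10; +1 → 11 = l.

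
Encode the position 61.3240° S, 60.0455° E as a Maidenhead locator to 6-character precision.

Shift to the Maidenhead origin (180°W, 90°S): lon 240.0455, lat 28.6760.
Field (20°×10°, letters A–R): 240.0455/20 → 12 → M, 28.6760/10 → 2 → C; chars MC.
Square (2°×1°, digits 0–9): 0.0455/2 → 0, 8.6760/1 → 8; chars 08.
Subsquare (5′×2.5′, letters a–x): 0.0455/0.0833333 → 0 → a, 0.6760/0.0416667 → 16 → q; chars aq.

MC08aq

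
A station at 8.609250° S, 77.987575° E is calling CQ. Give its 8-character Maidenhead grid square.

MI81xj83

Shift to the Maidenhead origin (180°W, 90°S): lon 257.98757, lat 81.39075.
Field: lon ⌊257.98757/20⌋ = 12 → M; lat ⌊81.39075/10⌋ = 8 → I.
Square: lon ⌊17.98757/2⌋ = 8; lat ⌊1.39075/1⌋ = 1.
Subsquare: lon ⌊1.98757/0.0833333⌋ = 23 → x; lat ⌊0.39075/0.0416667⌋ = 9 → j.
Extended square: lon ⌊0.07091/0.00833333⌋ = 8; lat ⌊0.01575/0.00416667⌋ = 3.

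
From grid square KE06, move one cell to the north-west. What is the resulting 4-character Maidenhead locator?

Longitude square 0; −1 → -1, wraps to 9, carry into field.
Longitude field K = 10; −1 → 9 = J.
Latitude square 6; +1 → 7.

JE97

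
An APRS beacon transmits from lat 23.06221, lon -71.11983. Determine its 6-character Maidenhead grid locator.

Add 180° to longitude and 90° to latitude: 108.8802, 113.0622.
Field: 108.8802/20 → 5 → F, 113.0622/10 → 11 → L; chars FL.
Square: 8.8802/2 → 4, 3.0622/1 → 3; chars 43.
Subsquare: 0.8802/0.0833333 → 10 → k, 0.0622/0.0416667 → 1 → b; chars kb.

FL43kb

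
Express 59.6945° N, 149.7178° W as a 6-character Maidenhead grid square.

Offset from 180°W / 90°S: lon 30.2822°, lat 149.6945°.
Field (20°×10°, letters A–R): lon ⌊30.2822/20⌋ = 1 → B; lat ⌊149.6945/10⌋ = 14 → O.
Square (2°×1°, digits 0–9): lon ⌊10.2822/2⌋ = 5; lat ⌊9.6945/1⌋ = 9.
Subsquare (5′×2.5′, letters a–x): lon ⌊0.2822/0.0833333⌋ = 3 → d; lat ⌊0.6945/0.0416667⌋ = 16 → q.

BO59dq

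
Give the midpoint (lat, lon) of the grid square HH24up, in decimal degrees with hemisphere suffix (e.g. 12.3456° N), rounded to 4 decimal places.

15.3542° S, 34.2917° W

Field H=7, H=7: +7·20° lon, +7·10° lat → SW at lon -40°, lat -20°.
Square 2, 4: +2·2° lon, +4·1° lat → SW at lon -36°, lat -16°.
Subsquare u=20, p=15: +20·0.0833333° lon, +15·0.0416667° lat → SW at lon -34.3333°, lat -15.375°.
Cell spans 0.0833333° lon × 0.0416667° lat. Centre is SW corner plus half of each.
latitude 15.3542° S, longitude 34.2917° W.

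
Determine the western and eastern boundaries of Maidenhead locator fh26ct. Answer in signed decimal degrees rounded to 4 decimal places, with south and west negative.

Field F=5, H=7: +5·20° lon, +7·10° lat → SW at lon -80°, lat -20°.
Square 2, 6: +2·2° lon, +6·1° lat → SW at lon -76°, lat -14°.
Subsquare c=2, t=19: +2·0.0833333° lon, +19·0.0416667° lat → SW at lon -75.8333°, lat -13.2083°.
Cell spans 0.0833333° lon × 0.0416667° lat.
west -75.8333, east -75.7500.

-75.8333, -75.7500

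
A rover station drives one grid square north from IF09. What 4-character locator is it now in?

IG00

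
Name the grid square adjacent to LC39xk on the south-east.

Longitude subsquare x = 23; +1 → 24, wraps to 0 = a, carry into square.
Longitude square 3; +1 → 4.
Latitude subsquare k = 10; −1 → 9 = j.

LC49aj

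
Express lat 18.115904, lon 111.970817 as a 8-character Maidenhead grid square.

OK58xc67

Shift to the Maidenhead origin (180°W, 90°S): lon 291.97082, lat 108.11590.
Field: lon ⌊291.97082/20⌋ = 14 → O; lat ⌊108.11590/10⌋ = 10 → K.
Square: lon ⌊11.97082/2⌋ = 5; lat ⌊8.11590/1⌋ = 8.
Subsquare: lon ⌊1.97082/0.0833333⌋ = 23 → x; lat ⌊0.11590/0.0416667⌋ = 2 → c.
Extended square: lon ⌊0.05415/0.00833333⌋ = 6; lat ⌊0.03257/0.00416667⌋ = 7.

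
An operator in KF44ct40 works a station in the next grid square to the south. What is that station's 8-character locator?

KF44cs49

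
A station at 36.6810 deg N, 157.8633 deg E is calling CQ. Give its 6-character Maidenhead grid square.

QM86wq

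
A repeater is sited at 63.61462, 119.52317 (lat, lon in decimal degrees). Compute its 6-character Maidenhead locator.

OP93so

Shift to the Maidenhead origin (180°W, 90°S): lon 299.5232, lat 153.6146.
Field: 299.5232/20 → 14 → O, 153.6146/10 → 15 → P; chars OP.
Square: 19.5232/2 → 9, 3.6146/1 → 3; chars 93.
Subsquare: 1.5232/0.0833333 → 18 → s, 0.6146/0.0416667 → 14 → o; chars so.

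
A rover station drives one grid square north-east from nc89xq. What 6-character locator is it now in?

NC99ar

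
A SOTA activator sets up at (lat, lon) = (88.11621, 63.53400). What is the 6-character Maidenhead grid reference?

MR18sc

Add 180° to longitude and 90° to latitude: 243.5340, 178.1162.
Field: lon ⌊243.5340/20⌋ = 12 → M; lat ⌊178.1162/10⌋ = 17 → R.
Square: lon ⌊3.5340/2⌋ = 1; lat ⌊8.1162/1⌋ = 8.
Subsquare: lon ⌊1.5340/0.0833333⌋ = 18 → s; lat ⌊0.1162/0.0416667⌋ = 2 → c.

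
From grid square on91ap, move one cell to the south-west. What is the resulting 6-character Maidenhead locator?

Longitude subsquare a = 0; −1 → -1, wraps to 23 = x, carry into square.
Longitude square 9; −1 → 8.
Latitude subsquare p = 15; −1 → 14 = o.

ON81xo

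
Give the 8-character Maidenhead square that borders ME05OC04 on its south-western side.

Longitude extended square 0; −1 → -1, wraps to 9, carry into subsquare.
Longitude subsquare o = 14; −1 → 13 = n.
Latitude extended square 4; −1 → 3.

ME05nc93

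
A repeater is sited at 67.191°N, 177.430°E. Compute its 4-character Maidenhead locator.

RP87

Shift to the Maidenhead origin (180°W, 90°S): lon 357.43, lat 157.19.
Field: lon ⌊357.43/20⌋ = 17 → R; lat ⌊157.19/10⌋ = 15 → P.
Square: lon ⌊17.43/2⌋ = 8; lat ⌊7.19/1⌋ = 7.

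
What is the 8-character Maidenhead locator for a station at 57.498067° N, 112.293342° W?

Shift to the Maidenhead origin (180°W, 90°S): lon 67.70666, lat 147.49807.
Field: 67.70666/20 → 3 → D, 147.49807/10 → 14 → O; chars DO.
Square: 7.70666/2 → 3, 7.49807/1 → 7; chars 37.
Subsquare: 1.70666/0.0833333 → 20 → u, 0.49807/0.0416667 → 11 → l; chars ul.
Extended square: 0.03999/0.00833333 → 4, 0.03973/0.00416667 → 9; chars 49.

DO37ul49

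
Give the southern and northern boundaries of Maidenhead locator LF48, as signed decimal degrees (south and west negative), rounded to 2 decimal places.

Field L=11, F=5: +11·20° lon, +5·10° lat → SW at lon 40°, lat -40°.
Square 4, 8: +4·2° lon, +8·1° lat → SW at lon 48°, lat -32°.
Cell spans 2° lon × 1° lat.
south -32.00, north -31.00.

-32.00, -31.00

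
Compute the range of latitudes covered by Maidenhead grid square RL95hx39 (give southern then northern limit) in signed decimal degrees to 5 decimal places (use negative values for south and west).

25.99583, 26.00000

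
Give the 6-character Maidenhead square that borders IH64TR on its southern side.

Latitude subsquare r = 17; −1 → 16 = q.
The longitude characters are unchanged.

IH64tq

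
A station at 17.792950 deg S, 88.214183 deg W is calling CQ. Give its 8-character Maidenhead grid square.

EH52ve49

Offset from 180°W / 90°S: lon 91.78582°, lat 72.20705°.
Field (20°×10°, letters A–R): lon ⌊91.78582/20⌋ = 4 → E; lat ⌊72.20705/10⌋ = 7 → H.
Square (2°×1°, digits 0–9): lon ⌊11.78582/2⌋ = 5; lat ⌊2.20705/1⌋ = 2.
Subsquare (5′×2.5′, letters a–x): lon ⌊1.78582/0.0833333⌋ = 21 → v; lat ⌊0.20705/0.0416667⌋ = 4 → e.
Extended square (30″×15″, digits 0–9): lon ⌊0.03582/0.00833333⌋ = 4; lat ⌊0.04038/0.00416667⌋ = 9.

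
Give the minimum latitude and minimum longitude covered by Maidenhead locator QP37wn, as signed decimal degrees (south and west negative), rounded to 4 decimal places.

Field Q=16, P=15: +16·20° lon, +15·10° lat → SW at lon 140°, lat 60°.
Square 3, 7: +3·2° lon, +7·1° lat → SW at lon 146°, lat 67°.
Subsquare w=22, n=13: +22·0.0833333° lon, +13·0.0416667° lat → SW at lon 147.833°, lat 67.5417°.
latitude 67.5417, longitude 147.8333.

67.5417, 147.8333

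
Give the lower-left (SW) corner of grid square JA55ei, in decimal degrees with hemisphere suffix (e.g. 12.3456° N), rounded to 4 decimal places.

Field J=9, A=0: +9·20° lon, +0·10° lat → SW at lon 0°, lat -90°.
Square 5, 5: +5·2° lon, +5·1° lat → SW at lon 10°, lat -85°.
Subsquare e=4, i=8: +4·0.0833333° lon, +8·0.0416667° lat → SW at lon 10.3333°, lat -84.6667°.
latitude 84.6667° S, longitude 10.3333° E.

84.6667° S, 10.3333° E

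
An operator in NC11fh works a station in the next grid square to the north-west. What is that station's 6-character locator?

NC11ei

Longitude subsquare f = 5; −1 → 4 = e.
Latitude subsquare h = 7; +1 → 8 = i.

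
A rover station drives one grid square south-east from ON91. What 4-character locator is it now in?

Longitude square 9; +1 → 10, wraps to 0, carry into field.
Longitude field O = 14; +1 → 15 = P.
Latitude square 1; −1 → 0.

PN00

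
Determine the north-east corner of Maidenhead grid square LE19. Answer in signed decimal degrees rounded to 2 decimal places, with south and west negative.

Field L=11, E=4: +11·20° lon, +4·10° lat → SW at lon 40°, lat -50°.
Square 1, 9: +1·2° lon, +9·1° lat → SW at lon 42°, lat -41°.
Cell spans 2° lon × 1° lat. NE corner is SW corner plus one full cell.
latitude -40.00, longitude 44.00.

-40.00, 44.00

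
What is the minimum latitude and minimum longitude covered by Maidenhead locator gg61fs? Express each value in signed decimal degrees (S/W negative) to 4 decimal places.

Field G=6, G=6: +6·20° lon, +6·10° lat → SW at lon -60°, lat -30°.
Square 6, 1: +6·2° lon, +1·1° lat → SW at lon -48°, lat -29°.
Subsquare f=5, s=18: +5·0.0833333° lon, +18·0.0416667° lat → SW at lon -47.5833°, lat -28.25°.
latitude -28.2500, longitude -47.5833.

-28.2500, -47.5833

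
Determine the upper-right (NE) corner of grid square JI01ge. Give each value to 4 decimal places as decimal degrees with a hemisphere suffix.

Field J=9, I=8: +9·20° lon, +8·10° lat → SW at lon 0°, lat -10°.
Square 0, 1: +0·2° lon, +1·1° lat → SW at lon 0°, lat -9°.
Subsquare g=6, e=4: +6·0.0833333° lon, +4·0.0416667° lat → SW at lon 0.5°, lat -8.83333°.
Cell spans 0.0833333° lon × 0.0416667° lat. NE corner is SW corner plus one full cell.
latitude 8.7917° S, longitude 0.5833° E.

8.7917° S, 0.5833° E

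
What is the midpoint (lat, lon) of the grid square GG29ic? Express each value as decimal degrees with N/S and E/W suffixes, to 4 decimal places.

20.8958° S, 55.2917° W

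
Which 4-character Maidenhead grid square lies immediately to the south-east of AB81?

AB90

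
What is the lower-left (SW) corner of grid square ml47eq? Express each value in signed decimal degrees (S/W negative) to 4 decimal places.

Field M=12, L=11: +12·20° lon, +11·10° lat → SW at lon 60°, lat 20°.
Square 4, 7: +4·2° lon, +7·1° lat → SW at lon 68°, lat 27°.
Subsquare e=4, q=16: +4·0.0833333° lon, +16·0.0416667° lat → SW at lon 68.3333°, lat 27.6667°.
latitude 27.6667, longitude 68.3333.

27.6667, 68.3333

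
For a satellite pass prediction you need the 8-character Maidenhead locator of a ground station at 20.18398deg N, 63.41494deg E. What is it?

ML10qe94

Shift to the Maidenhead origin (180°W, 90°S): lon 243.41494, lat 110.18398.
Field: 243.41494/20 → 12 → M, 110.18398/10 → 11 → L; chars ML.
Square: 3.41494/2 → 1, 0.18398/1 → 0; chars 10.
Subsquare: 1.41494/0.0833333 → 16 → q, 0.18398/0.0416667 → 4 → e; chars qe.
Extended square: 0.08161/0.00833333 → 9, 0.01731/0.00416667 → 4; chars 94.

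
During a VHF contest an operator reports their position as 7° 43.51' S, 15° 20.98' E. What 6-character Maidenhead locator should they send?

JI72qg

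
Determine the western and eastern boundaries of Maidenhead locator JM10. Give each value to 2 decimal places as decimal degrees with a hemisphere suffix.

2.00° E, 4.00° E

Field J=9, M=12: +9·20° lon, +12·10° lat → SW at lon 0°, lat 30°.
Square 1, 0: +1·2° lon, +0·1° lat → SW at lon 2°, lat 30°.
Cell spans 2° lon × 1° lat.
west 2.00° E, east 4.00° E.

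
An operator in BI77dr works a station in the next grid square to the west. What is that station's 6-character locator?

Longitude subsquare d = 3; −1 → 2 = c.
The latitude characters are unchanged.

BI77cr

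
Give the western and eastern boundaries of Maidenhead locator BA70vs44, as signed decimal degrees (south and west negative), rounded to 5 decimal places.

-144.21667, -144.20833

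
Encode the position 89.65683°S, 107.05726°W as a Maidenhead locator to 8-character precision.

Add 180° to longitude and 90° to latitude: 72.94274, 0.34317.
Field: lon ⌊72.94274/20⌋ = 3 → D; lat ⌊0.34317/10⌋ = 0 → A.
Square: lon ⌊12.94274/2⌋ = 6; lat ⌊0.34317/1⌋ = 0.
Subsquare: lon ⌊0.94274/0.0833333⌋ = 11 → l; lat ⌊0.34317/0.0416667⌋ = 8 → i.
Extended square: lon ⌊0.02607/0.00833333⌋ = 3; lat ⌊0.00984/0.00416667⌋ = 2.

DA60li32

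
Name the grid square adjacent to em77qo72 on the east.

Longitude extended square 7; +1 → 8.
The latitude characters are unchanged.

EM77qo82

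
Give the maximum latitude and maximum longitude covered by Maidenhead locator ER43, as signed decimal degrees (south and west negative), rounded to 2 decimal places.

84.00, -90.00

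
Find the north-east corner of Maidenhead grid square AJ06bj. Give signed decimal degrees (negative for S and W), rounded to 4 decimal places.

6.4167, -179.8333

Field A=0, J=9: +0·20° lon, +9·10° lat → SW at lon -180°, lat 0°.
Square 0, 6: +0·2° lon, +6·1° lat → SW at lon -180°, lat 6°.
Subsquare b=1, j=9: +1·0.0833333° lon, +9·0.0416667° lat → SW at lon -179.917°, lat 6.375°.
Cell spans 0.0833333° lon × 0.0416667° lat. NE corner is SW corner plus one full cell.
latitude 6.4167, longitude -179.8333.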